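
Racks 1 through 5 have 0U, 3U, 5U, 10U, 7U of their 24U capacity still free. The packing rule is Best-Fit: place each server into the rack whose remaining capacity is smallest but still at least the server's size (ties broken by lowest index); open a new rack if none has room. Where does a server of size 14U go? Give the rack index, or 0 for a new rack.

No rack has ≥ 14U free, so a new rack is opened.

0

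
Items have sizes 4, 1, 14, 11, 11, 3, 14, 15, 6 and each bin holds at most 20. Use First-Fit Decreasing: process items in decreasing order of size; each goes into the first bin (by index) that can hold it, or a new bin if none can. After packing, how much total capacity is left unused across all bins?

21

Sorted descending: 15, 14, 14, 11, 11, 6, 4, 3, 1.
Put 15 in bin 1; 5 remain.
Put 14 in bin 2; 6 remain.
Put 14 in bin 3; 6 remain.
Put 11 in bin 4; 9 remain.
Put 11 in bin 5; 9 remain.
Put 6 in bin 2; 0 remain.
Put 4 in bin 1; 1 remain.
Put 3 in bin 3; 3 remain.
Put 1 in bin 1; 0 remain.
5 bins × 20 = 100; used 79; unused 21.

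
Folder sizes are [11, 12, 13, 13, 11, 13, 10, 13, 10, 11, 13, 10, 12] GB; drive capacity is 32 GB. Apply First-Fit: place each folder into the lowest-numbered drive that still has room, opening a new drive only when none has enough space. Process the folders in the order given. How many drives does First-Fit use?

Put 11 GB in drive 1; 21 GB remain.
Put 12 GB in drive 1; 9 GB remain.
Put 13 GB in drive 2; 19 GB remain.
Put 13 GB in drive 2; 6 GB remain.
Put 11 GB in drive 3; 21 GB remain.
Put 13 GB in drive 3; 8 GB remain.
Put 10 GB in drive 4; 22 GB remain.
Put 13 GB in drive 4; 9 GB remain.
Put 10 GB in drive 5; 22 GB remain.
Put 11 GB in drive 5; 11 GB remain.
Put 13 GB in drive 6; 19 GB remain.
Put 10 GB in drive 5; 1 GB remain.
Put 12 GB in drive 6; 7 GB remain.
Final drives: [11,12] [13,13] [11,13] [10,13] [10,11,10] [13,12].

6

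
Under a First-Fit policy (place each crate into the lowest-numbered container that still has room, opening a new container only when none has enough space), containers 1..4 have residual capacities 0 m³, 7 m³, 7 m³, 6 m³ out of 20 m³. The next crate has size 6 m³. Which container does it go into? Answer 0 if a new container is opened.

2

Containers with room: container 2 (7 m³), container 3 (7 m³), container 4 (6 m³).
The first with room is container 2.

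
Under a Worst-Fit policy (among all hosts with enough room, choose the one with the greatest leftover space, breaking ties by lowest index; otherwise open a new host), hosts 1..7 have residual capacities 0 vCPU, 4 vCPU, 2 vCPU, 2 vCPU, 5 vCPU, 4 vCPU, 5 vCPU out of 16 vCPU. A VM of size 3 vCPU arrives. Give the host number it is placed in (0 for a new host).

Hosts with room: host 2 (4 vCPU), host 5 (5 vCPU), host 6 (4 vCPU), host 7 (5 vCPU).
Most room is host 5 with 5 vCPU free.

5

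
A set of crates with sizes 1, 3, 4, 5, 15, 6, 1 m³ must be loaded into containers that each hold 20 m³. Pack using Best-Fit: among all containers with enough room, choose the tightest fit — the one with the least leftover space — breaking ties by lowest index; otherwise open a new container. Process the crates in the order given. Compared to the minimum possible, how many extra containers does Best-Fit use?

0

Best-Fit: [1,3,4,5,6,1] [15] → 2 containers.
Total size 35 m³; any packing needs at least ⌈35/20⌉ = 2 containers.
So 2 is already optimal.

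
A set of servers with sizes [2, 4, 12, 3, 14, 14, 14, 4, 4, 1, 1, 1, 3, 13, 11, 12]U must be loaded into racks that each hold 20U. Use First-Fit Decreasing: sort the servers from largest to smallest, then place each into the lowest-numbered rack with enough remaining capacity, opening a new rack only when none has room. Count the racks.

7

Sorted descending: 14, 14, 14, 13, 12, 12, 11, 4, 4, 4, 3, 3, 2, 1, 1, 1.
rack 1: place 14U, 6U left
rack 2: place 14U, 6U left
rack 3: place 14U, 6U left
rack 4: place 13U, 7U left
rack 5: place 12U, 8U left
rack 6: place 12U, 8U left
rack 7: place 11U, 9U left
rack 1: place 4U, 2U left
rack 2: place 4U, 2U left
rack 3: place 4U, 2U left
rack 4: place 3U, 4U left
rack 4: place 3U, 1U left
rack 1: place 2U, 0U left
rack 2: place 1U, 1U left
rack 2: place 1U, 0U left
rack 3: place 1U, 1U left
Final racks: [14,4,2] [14,4,1,1] [14,4,1] [13,3,3] [12] [12] [11].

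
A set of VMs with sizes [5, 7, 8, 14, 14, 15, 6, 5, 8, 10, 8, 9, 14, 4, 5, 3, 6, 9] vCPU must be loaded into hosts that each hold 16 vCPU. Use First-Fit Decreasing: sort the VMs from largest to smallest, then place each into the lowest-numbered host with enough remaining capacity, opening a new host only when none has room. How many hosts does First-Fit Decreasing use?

Sorted descending: 15, 14, 14, 14, 10, 9, 9, 8, 8, 8, 7, 6, 6, 5, 5, 5, 4, 3.
Put 15 vCPU in host 1; 1 vCPU remain.
Put 14 vCPU in host 2; 2 vCPU remain.
Put 14 vCPU in host 3; 2 vCPU remain.
Put 14 vCPU in host 4; 2 vCPU remain.
Put 10 vCPU in host 5; 6 vCPU remain.
Put 9 vCPU in host 6; 7 vCPU remain.
Put 9 vCPU in host 7; 7 vCPU remain.
Put 8 vCPU in host 8; 8 vCPU remain.
Put 8 vCPU in host 8; 0 vCPU remain.
Put 8 vCPU in host 9; 8 vCPU remain.
Put 7 vCPU in host 6; 0 vCPU remain.
Put 6 vCPU in host 5; 0 vCPU remain.
Put 6 vCPU in host 7; 1 vCPU remain.
Put 5 vCPU in host 9; 3 vCPU remain.
Put 5 vCPU in host 10; 11 vCPU remain.
Put 5 vCPU in host 10; 6 vCPU remain.
Put 4 vCPU in host 10; 2 vCPU remain.
Put 3 vCPU in host 9; 0 vCPU remain.
Final hosts: [15] [14] [14] [14] [10,6] [9,7] [9,6] [8,8] [8,5,3] [5,5,4].

10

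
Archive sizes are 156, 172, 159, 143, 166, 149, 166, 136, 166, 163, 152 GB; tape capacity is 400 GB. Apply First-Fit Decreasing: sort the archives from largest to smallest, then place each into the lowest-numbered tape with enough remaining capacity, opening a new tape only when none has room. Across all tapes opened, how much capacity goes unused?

672

Sorted descending: 172, 166, 166, 166, 163, 159, 156, 152, 149, 143, 136.
172 GB → tape 1 (remaining 228 GB)
166 GB → tape 1 (remaining 62 GB)
166 GB → tape 2 (remaining 234 GB)
166 GB → tape 2 (remaining 68 GB)
163 GB → tape 3 (remaining 237 GB)
159 GB → tape 3 (remaining 78 GB)
156 GB → tape 4 (remaining 244 GB)
152 GB → tape 4 (remaining 92 GB)
149 GB → tape 5 (remaining 251 GB)
143 GB → tape 5 (remaining 108 GB)
136 GB → tape 6 (remaining 264 GB)
6 tapes × 400 GB = 2400 GB; used 1728 GB; unused 672 GB.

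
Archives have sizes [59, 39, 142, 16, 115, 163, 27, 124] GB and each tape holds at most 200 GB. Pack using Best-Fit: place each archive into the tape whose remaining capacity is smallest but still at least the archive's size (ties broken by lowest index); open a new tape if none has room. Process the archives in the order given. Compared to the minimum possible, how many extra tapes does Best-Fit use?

Best-Fit: [59,39] [142,16] [115] [163,27] [124] → 5 tapes.
Total size 685 GB; any packing needs at least ⌈685/200⌉ = 4 tapes.
An optimal packing achieves that bound: [163,27] [142,39,16] [124,59] [115] → 4 tapes.
Excess: 5 − 4 = 1.

1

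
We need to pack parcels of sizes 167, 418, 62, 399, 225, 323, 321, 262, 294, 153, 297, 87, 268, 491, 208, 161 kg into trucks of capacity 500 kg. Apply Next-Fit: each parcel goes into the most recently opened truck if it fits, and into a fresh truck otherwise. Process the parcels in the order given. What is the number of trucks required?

truck 1: place 167 kg, 333 kg left
truck 2: place 418 kg, 82 kg left
truck 2: place 62 kg, 20 kg left
truck 3: place 399 kg, 101 kg left
truck 4: place 225 kg, 275 kg left
truck 5: place 323 kg, 177 kg left
truck 6: place 321 kg, 179 kg left
truck 7: place 262 kg, 238 kg left
truck 8: place 294 kg, 206 kg left
truck 8: place 153 kg, 53 kg left
truck 9: place 297 kg, 203 kg left
truck 9: place 87 kg, 116 kg left
truck 10: place 268 kg, 232 kg left
truck 11: place 491 kg, 9 kg left
truck 12: place 208 kg, 292 kg left
truck 12: place 161 kg, 131 kg left

12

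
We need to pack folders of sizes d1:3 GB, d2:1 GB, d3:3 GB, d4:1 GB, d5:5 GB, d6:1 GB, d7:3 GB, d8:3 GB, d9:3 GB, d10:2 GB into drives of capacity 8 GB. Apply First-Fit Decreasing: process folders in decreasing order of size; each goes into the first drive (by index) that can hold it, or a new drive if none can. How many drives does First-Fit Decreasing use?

4 drives

Sorted descending: 5, 3, 3, 3, 3, 3, 2, 1, 1, 1.
drive 1: place 5 GB, 3 GB left
drive 1: place 3 GB, 0 GB left
drive 2: place 3 GB, 5 GB left
drive 2: place 3 GB, 2 GB left
drive 3: place 3 GB, 5 GB left
drive 3: place 3 GB, 2 GB left
drive 2: place 2 GB, 0 GB left
drive 3: place 1 GB, 1 GB left
drive 3: place 1 GB, 0 GB left
drive 4: place 1 GB, 7 GB left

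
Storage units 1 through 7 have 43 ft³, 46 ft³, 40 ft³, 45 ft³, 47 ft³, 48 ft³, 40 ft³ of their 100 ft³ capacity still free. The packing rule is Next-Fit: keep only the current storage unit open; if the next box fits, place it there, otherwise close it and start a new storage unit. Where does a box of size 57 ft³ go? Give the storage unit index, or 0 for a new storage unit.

0

Next-Fit only looks at storage unit 7, which has 40 ft³ free.
57 ft³ does not fit, so a new storage unit is opened.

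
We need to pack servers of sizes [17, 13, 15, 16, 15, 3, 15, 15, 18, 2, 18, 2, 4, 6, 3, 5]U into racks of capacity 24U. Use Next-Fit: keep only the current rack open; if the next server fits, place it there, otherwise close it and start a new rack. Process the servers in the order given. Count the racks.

Put 17U in rack 1; 7U remain.
Put 13U in rack 2; 11U remain.
Put 15U in rack 3; 9U remain.
Put 16U in rack 4; 8U remain.
Put 15U in rack 5; 9U remain.
Put 3U in rack 5; 6U remain.
Put 15U in rack 6; 9U remain.
Put 15U in rack 7; 9U remain.
Put 18U in rack 8; 6U remain.
Put 2U in rack 8; 4U remain.
Put 18U in rack 9; 6U remain.
Put 2U in rack 9; 4U remain.
Put 4U in rack 9; 0U remain.
Put 6U in rack 10; 18U remain.
Put 3U in rack 10; 15U remain.
Put 5U in rack 10; 10U remain.
Final racks: [17] [13] [15] [16] [15,3] [15] [15] [18,2] [18,2,4] [6,3,5].

10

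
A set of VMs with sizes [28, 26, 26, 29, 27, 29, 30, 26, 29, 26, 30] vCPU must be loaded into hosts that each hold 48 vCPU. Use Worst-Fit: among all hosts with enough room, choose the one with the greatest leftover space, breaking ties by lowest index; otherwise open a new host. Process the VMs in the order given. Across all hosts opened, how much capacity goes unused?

222

Put 28 vCPU in host 1; 20 vCPU remain.
Put 26 vCPU in host 2; 22 vCPU remain.
Put 26 vCPU in host 3; 22 vCPU remain.
Put 29 vCPU in host 4; 19 vCPU remain.
Put 27 vCPU in host 5; 21 vCPU remain.
Put 29 vCPU in host 6; 19 vCPU remain.
Put 30 vCPU in host 7; 18 vCPU remain.
Put 26 vCPU in host 8; 22 vCPU remain.
Put 29 vCPU in host 9; 19 vCPU remain.
Put 26 vCPU in host 10; 22 vCPU remain.
Put 30 vCPU in host 11; 18 vCPU remain.
11 hosts × 48 vCPU = 528 vCPU; used 306 vCPU; unused 222 vCPU.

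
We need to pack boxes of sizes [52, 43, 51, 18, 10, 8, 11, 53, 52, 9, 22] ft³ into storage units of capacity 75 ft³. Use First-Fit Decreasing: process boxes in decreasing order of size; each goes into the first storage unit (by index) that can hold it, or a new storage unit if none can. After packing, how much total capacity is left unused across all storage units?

46

Sorted descending: 53, 52, 52, 51, 43, 22, 18, 11, 10, 9, 8.
Put 53 ft³ in storage unit 1; 22 ft³ remain.
Put 52 ft³ in storage unit 2; 23 ft³ remain.
Put 52 ft³ in storage unit 3; 23 ft³ remain.
Put 51 ft³ in storage unit 4; 24 ft³ remain.
Put 43 ft³ in storage unit 5; 32 ft³ remain.
Put 22 ft³ in storage unit 1; 0 ft³ remain.
Put 18 ft³ in storage unit 2; 5 ft³ remain.
Put 11 ft³ in storage unit 3; 12 ft³ remain.
Put 10 ft³ in storage unit 3; 2 ft³ remain.
Put 9 ft³ in storage unit 4; 15 ft³ remain.
Put 8 ft³ in storage unit 4; 7 ft³ remain.
5 storage units × 75 ft³ = 375 ft³; used 329 ft³; unused 46 ft³.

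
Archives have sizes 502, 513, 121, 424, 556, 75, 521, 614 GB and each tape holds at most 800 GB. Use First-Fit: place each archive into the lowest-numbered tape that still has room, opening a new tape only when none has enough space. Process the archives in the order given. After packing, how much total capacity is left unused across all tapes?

502 GB → tape 1 (remaining 298 GB)
513 GB → tape 2 (remaining 287 GB)
121 GB → tape 1 (remaining 177 GB)
424 GB → tape 3 (remaining 376 GB)
556 GB → tape 4 (remaining 244 GB)
75 GB → tape 1 (remaining 102 GB)
521 GB → tape 5 (remaining 279 GB)
614 GB → tape 6 (remaining 186 GB)
6 tapes × 800 GB = 4800 GB; used 3326 GB; unused 1474 GB.

1474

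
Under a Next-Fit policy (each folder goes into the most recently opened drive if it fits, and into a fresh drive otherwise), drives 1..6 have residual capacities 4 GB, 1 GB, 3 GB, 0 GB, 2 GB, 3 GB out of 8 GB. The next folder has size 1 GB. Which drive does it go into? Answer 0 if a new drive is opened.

6

Next-Fit only looks at drive 6, which has 3 GB free.
1 GB fits there.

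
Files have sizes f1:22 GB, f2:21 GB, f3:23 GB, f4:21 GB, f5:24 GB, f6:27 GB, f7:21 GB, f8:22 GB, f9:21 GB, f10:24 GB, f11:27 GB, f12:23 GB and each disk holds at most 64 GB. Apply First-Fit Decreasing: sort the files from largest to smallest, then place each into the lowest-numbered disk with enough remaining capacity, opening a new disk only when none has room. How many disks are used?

Sorted descending: 27, 27, 24, 24, 23, 23, 22, 22, 21, 21, 21, 21.
disk 1: place 27 GB, 37 GB left
disk 1: place 27 GB, 10 GB left
disk 2: place 24 GB, 40 GB left
disk 2: place 24 GB, 16 GB left
disk 3: place 23 GB, 41 GB left
disk 3: place 23 GB, 18 GB left
disk 4: place 22 GB, 42 GB left
disk 4: place 22 GB, 20 GB left
disk 5: place 21 GB, 43 GB left
disk 5: place 21 GB, 22 GB left
disk 5: place 21 GB, 1 GB left
disk 6: place 21 GB, 43 GB left

6 disks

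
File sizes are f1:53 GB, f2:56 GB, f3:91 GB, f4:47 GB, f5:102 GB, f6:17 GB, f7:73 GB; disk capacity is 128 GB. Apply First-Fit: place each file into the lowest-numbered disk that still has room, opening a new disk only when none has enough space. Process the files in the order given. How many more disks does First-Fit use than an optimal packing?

0

First-Fit: [53,56,17] [91] [47,73] [102] → 4 disks.
Total size 439 GB; any packing needs at least ⌈439/128⌉ = 4 disks.
So 4 is already optimal.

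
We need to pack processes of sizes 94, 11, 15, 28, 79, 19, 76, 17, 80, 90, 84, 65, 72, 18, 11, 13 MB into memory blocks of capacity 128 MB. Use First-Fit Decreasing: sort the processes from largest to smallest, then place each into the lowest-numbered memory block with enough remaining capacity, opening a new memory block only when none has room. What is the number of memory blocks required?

8 memory blocks

Sorted descending: 94, 90, 84, 80, 79, 76, 72, 65, 28, 19, 18, 17, 15, 13, 11, 11.
Put 94 MB in memory block 1; 34 MB remain.
Put 90 MB in memory block 2; 38 MB remain.
Put 84 MB in memory block 3; 44 MB remain.
Put 80 MB in memory block 4; 48 MB remain.
Put 79 MB in memory block 5; 49 MB remain.
Put 76 MB in memory block 6; 52 MB remain.
Put 72 MB in memory block 7; 56 MB remain.
Put 65 MB in memory block 8; 63 MB remain.
Put 28 MB in memory block 1; 6 MB remain.
Put 19 MB in memory block 2; 19 MB remain.
Put 18 MB in memory block 2; 1 MB remain.
Put 17 MB in memory block 3; 27 MB remain.
Put 15 MB in memory block 3; 12 MB remain.
Put 13 MB in memory block 4; 35 MB remain.
Put 11 MB in memory block 3; 1 MB remain.
Put 11 MB in memory block 4; 24 MB remain.
Final memory blocks: [94,28] [90,19,18] [84,17,15,11] [80,13,11] [79] [76] [72] [65].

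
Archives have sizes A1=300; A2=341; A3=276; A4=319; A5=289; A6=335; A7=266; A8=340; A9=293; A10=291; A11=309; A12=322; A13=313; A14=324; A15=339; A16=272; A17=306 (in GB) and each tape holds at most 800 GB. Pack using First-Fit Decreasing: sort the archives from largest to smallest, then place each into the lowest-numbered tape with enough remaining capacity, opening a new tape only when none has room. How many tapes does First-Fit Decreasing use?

9

Sorted descending: 341, 340, 339, 335, 324, 322, 319, 313, 309, 306, 300, 293, 291, 289, 276, 272, 266.
tape 1: place 341 GB, 459 GB left
tape 1: place 340 GB, 119 GB left
tape 2: place 339 GB, 461 GB left
tape 2: place 335 GB, 126 GB left
tape 3: place 324 GB, 476 GB left
tape 3: place 322 GB, 154 GB left
tape 4: place 319 GB, 481 GB left
tape 4: place 313 GB, 168 GB left
tape 5: place 309 GB, 491 GB left
tape 5: place 306 GB, 185 GB left
tape 6: place 300 GB, 500 GB left
tape 6: place 293 GB, 207 GB left
tape 7: place 291 GB, 509 GB left
tape 7: place 289 GB, 220 GB left
tape 8: place 276 GB, 524 GB left
tape 8: place 272 GB, 252 GB left
tape 9: place 266 GB, 534 GB left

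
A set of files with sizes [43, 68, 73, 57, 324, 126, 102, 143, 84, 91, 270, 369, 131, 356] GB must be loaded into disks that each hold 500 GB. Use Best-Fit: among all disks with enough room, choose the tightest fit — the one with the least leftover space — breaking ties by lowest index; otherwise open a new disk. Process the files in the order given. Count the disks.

Put 43 GB in disk 1; 457 GB remain.
Put 68 GB in disk 1; 389 GB remain.
Put 73 GB in disk 1; 316 GB remain.
Put 57 GB in disk 1; 259 GB remain.
Put 324 GB in disk 2; 176 GB remain.
Put 126 GB in disk 2; 50 GB remain.
Put 102 GB in disk 1; 157 GB remain.
Put 143 GB in disk 1; 14 GB remain.
Put 84 GB in disk 3; 416 GB remain.
Put 91 GB in disk 3; 325 GB remain.
Put 270 GB in disk 3; 55 GB remain.
Put 369 GB in disk 4; 131 GB remain.
Put 131 GB in disk 4; 0 GB remain.
Put 356 GB in disk 5; 144 GB remain.
Final disks: [43,68,73,57,102,143] [324,126] [84,91,270] [369,131] [356].

5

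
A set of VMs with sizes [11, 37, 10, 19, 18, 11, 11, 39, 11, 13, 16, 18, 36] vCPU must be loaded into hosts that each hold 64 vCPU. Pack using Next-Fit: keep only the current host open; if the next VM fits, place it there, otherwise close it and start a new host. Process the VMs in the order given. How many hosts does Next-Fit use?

5

Put 11 vCPU in host 1; 53 vCPU remain.
Put 37 vCPU in host 1; 16 vCPU remain.
Put 10 vCPU in host 1; 6 vCPU remain.
Put 19 vCPU in host 2; 45 vCPU remain.
Put 18 vCPU in host 2; 27 vCPU remain.
Put 11 vCPU in host 2; 16 vCPU remain.
Put 11 vCPU in host 2; 5 vCPU remain.
Put 39 vCPU in host 3; 25 vCPU remain.
Put 11 vCPU in host 3; 14 vCPU remain.
Put 13 vCPU in host 3; 1 vCPU remain.
Put 16 vCPU in host 4; 48 vCPU remain.
Put 18 vCPU in host 4; 30 vCPU remain.
Put 36 vCPU in host 5; 28 vCPU remain.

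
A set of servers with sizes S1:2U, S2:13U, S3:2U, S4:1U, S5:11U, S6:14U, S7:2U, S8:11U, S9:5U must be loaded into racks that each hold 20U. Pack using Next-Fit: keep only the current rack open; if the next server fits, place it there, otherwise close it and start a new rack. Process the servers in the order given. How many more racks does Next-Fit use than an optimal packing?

0

Next-Fit: [2,13,2,1] [11] [14,2] [11,5] → 4 racks.
Total size 61U; any packing needs at least ⌈61/20⌉ = 4 racks.
So 4 is already optimal.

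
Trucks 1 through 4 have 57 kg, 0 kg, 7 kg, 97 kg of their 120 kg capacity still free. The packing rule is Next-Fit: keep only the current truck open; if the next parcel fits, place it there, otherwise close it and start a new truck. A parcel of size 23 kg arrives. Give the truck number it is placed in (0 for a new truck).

4

Next-Fit only looks at truck 4, which has 97 kg free.
23 kg fits there.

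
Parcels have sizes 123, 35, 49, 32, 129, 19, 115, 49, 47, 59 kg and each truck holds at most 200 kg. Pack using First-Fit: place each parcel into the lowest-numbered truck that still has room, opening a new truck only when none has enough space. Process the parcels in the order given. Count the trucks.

4 trucks

truck 1: place 123 kg, 77 kg left
truck 1: place 35 kg, 42 kg left
truck 2: place 49 kg, 151 kg left
truck 1: place 32 kg, 10 kg left
truck 2: place 129 kg, 22 kg left
truck 2: place 19 kg, 3 kg left
truck 3: place 115 kg, 85 kg left
truck 3: place 49 kg, 36 kg left
truck 4: place 47 kg, 153 kg left
truck 4: place 59 kg, 94 kg left
Final trucks: [123,35,32] [49,129,19] [115,49] [47,59].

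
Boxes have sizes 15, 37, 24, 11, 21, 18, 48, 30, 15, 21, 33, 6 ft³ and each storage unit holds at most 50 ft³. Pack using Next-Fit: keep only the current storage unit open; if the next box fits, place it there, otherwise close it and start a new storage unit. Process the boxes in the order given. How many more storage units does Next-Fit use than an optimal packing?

Next-Fit: [15] [37] [24,11] [21,18] [48] [30,15] [21] [33,6] → 8 storage units.
Total size 279 ft³; any packing needs at least ⌈279/50⌉ = 6 storage units.
An optimal packing achieves that bound: [48] [37,11] [33,15] [30,18] [24,21] [21,15,6] → 6 storage units.
Excess: 8 − 6 = 2.

2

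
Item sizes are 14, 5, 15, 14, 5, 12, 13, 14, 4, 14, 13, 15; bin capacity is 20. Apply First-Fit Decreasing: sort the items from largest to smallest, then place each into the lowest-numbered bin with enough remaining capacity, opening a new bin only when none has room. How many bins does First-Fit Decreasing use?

9 bins

Sorted descending: 15, 15, 14, 14, 14, 14, 13, 13, 12, 5, 5, 4.
Put 15 in bin 1; 5 remain.
Put 15 in bin 2; 5 remain.
Put 14 in bin 3; 6 remain.
Put 14 in bin 4; 6 remain.
Put 14 in bin 5; 6 remain.
Put 14 in bin 6; 6 remain.
Put 13 in bin 7; 7 remain.
Put 13 in bin 8; 7 remain.
Put 12 in bin 9; 8 remain.
Put 5 in bin 1; 0 remain.
Put 5 in bin 2; 0 remain.
Put 4 in bin 3; 2 remain.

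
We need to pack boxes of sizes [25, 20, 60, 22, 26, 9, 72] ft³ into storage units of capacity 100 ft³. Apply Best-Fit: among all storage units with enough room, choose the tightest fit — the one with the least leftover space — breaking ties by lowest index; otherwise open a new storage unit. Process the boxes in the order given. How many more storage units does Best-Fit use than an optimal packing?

Best-Fit: [25,20,26] [60,22,9] [72] → 3 storage units.
Total size 234 ft³; any packing needs at least ⌈234/100⌉ = 3 storage units.
So 3 is already optimal.

0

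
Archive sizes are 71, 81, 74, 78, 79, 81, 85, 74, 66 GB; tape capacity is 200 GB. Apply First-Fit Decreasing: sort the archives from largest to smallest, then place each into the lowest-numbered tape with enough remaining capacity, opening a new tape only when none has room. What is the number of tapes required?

5

Sorted descending: 85, 81, 81, 79, 78, 74, 74, 71, 66.
tape 1: place 85 GB, 115 GB left
tape 1: place 81 GB, 34 GB left
tape 2: place 81 GB, 119 GB left
tape 2: place 79 GB, 40 GB left
tape 3: place 78 GB, 122 GB left
tape 3: place 74 GB, 48 GB left
tape 4: place 74 GB, 126 GB left
tape 4: place 71 GB, 55 GB left
tape 5: place 66 GB, 134 GB left
Final tapes: [85,81] [81,79] [78,74] [74,71] [66].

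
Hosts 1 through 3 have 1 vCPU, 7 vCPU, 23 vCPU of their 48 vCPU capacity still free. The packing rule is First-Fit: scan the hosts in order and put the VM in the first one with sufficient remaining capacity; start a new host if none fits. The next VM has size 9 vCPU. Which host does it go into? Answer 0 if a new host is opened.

Hosts with room: host 3 (23 vCPU).
The first with room is host 3.

3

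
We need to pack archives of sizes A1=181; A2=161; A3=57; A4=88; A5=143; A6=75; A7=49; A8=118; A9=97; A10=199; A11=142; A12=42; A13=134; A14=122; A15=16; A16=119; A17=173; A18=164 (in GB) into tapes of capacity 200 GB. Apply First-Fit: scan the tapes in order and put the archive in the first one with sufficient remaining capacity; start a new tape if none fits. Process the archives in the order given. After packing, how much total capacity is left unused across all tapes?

520

Put A1 (181 GB) in tape 1; 19 GB remain.
Put A2 (161 GB) in tape 2; 39 GB remain.
Put A3 (57 GB) in tape 3; 143 GB remain.
Put A4 (88 GB) in tape 3; 55 GB remain.
Put A5 (143 GB) in tape 4; 57 GB remain.
Put A6 (75 GB) in tape 5; 125 GB remain.
Put A7 (49 GB) in tape 3; 6 GB remain.
Put A8 (118 GB) in tape 5; 7 GB remain.
Put A9 (97 GB) in tape 6; 103 GB remain.
Put A10 (199 GB) in tape 7; 1 GB remain.
Put A11 (142 GB) in tape 8; 58 GB remain.
Put A12 (42 GB) in tape 4; 15 GB remain.
Put A13 (134 GB) in tape 9; 66 GB remain.
Put A14 (122 GB) in tape 10; 78 GB remain.
Put A15 (16 GB) in tape 1; 3 GB remain.
Put A16 (119 GB) in tape 11; 81 GB remain.
Put A17 (173 GB) in tape 12; 27 GB remain.
Put A18 (164 GB) in tape 13; 36 GB remain.
13 tapes × 200 GB = 2600 GB; used 2080 GB; unused 520 GB.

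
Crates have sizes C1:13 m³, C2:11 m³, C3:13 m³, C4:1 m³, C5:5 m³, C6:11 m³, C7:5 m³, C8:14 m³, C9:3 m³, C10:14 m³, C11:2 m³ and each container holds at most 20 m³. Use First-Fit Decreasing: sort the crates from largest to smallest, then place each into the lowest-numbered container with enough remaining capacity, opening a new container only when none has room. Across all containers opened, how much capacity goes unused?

28

Sorted descending: 14, 14, 13, 13, 11, 11, 5, 5, 3, 2, 1.
container 1: place 14 m³, 6 m³ left
container 2: place 14 m³, 6 m³ left
container 3: place 13 m³, 7 m³ left
container 4: place 13 m³, 7 m³ left
container 5: place 11 m³, 9 m³ left
container 6: place 11 m³, 9 m³ left
container 1: place 5 m³, 1 m³ left
container 2: place 5 m³, 1 m³ left
container 3: place 3 m³, 4 m³ left
container 3: place 2 m³, 2 m³ left
container 1: place 1 m³, 0 m³ left
6 containers × 20 m³ = 120 m³; used 92 m³; unused 28 m³.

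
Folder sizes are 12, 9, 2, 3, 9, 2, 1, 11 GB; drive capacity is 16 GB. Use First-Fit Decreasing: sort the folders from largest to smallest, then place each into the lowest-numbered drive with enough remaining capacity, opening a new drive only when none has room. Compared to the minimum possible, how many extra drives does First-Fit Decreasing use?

First-Fit Decreasing: [12,3,1] [11,2,2] [9] [9] → 4 drives.
Total size 49 GB; any packing needs at least ⌈49/16⌉ = 4 drives.
So 4 is already optimal.

0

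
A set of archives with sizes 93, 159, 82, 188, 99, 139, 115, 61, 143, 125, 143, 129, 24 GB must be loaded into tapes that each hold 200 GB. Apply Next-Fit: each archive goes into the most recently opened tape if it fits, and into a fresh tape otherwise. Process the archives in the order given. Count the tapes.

93 GB → tape 1 (remaining 107 GB)
159 GB → tape 2 (remaining 41 GB)
82 GB → tape 3 (remaining 118 GB)
188 GB → tape 4 (remaining 12 GB)
99 GB → tape 5 (remaining 101 GB)
139 GB → tape 6 (remaining 61 GB)
115 GB → tape 7 (remaining 85 GB)
61 GB → tape 7 (remaining 24 GB)
143 GB → tape 8 (remaining 57 GB)
125 GB → tape 9 (remaining 75 GB)
143 GB → tape 10 (remaining 57 GB)
129 GB → tape 11 (remaining 71 GB)
24 GB → tape 11 (remaining 47 GB)
Final tapes: [93] [159] [82] [188] [99] [139] [115,61] [143] [125] [143] [129,24].

11 tapes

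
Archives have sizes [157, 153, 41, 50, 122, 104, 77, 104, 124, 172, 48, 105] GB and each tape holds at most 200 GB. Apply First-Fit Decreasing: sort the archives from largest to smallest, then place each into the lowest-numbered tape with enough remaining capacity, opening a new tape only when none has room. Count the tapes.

8

Sorted descending: 172, 157, 153, 124, 122, 105, 104, 104, 77, 50, 48, 41.
Put 172 GB in tape 1; 28 GB remain.
Put 157 GB in tape 2; 43 GB remain.
Put 153 GB in tape 3; 47 GB remain.
Put 124 GB in tape 4; 76 GB remain.
Put 122 GB in tape 5; 78 GB remain.
Put 105 GB in tape 6; 95 GB remain.
Put 104 GB in tape 7; 96 GB remain.
Put 104 GB in tape 8; 96 GB remain.
Put 77 GB in tape 5; 1 GB remain.
Put 50 GB in tape 4; 26 GB remain.
Put 48 GB in tape 6; 47 GB remain.
Put 41 GB in tape 2; 2 GB remain.
Final tapes: [172] [157,41] [153] [124,50] [122,77] [105,48] [104] [104].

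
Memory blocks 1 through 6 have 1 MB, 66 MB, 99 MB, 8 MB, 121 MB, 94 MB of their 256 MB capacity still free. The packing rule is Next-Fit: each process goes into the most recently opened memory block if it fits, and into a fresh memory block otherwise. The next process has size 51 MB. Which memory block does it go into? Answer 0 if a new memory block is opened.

Next-Fit only looks at memory block 6, which has 94 MB free.
51 MB fits there.

6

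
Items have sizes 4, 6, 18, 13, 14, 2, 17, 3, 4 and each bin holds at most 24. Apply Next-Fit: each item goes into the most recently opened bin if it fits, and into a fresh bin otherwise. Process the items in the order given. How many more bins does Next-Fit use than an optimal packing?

1

Next-Fit: [4,6] [18] [13] [14,2] [17,3,4] → 5 bins.
Total size 81; any packing needs at least ⌈81/24⌉ = 4 bins.
An optimal packing achieves that bound: [18,6] [17,4,3] [14,4,2] [13] → 4 bins.
Excess: 5 − 4 = 1.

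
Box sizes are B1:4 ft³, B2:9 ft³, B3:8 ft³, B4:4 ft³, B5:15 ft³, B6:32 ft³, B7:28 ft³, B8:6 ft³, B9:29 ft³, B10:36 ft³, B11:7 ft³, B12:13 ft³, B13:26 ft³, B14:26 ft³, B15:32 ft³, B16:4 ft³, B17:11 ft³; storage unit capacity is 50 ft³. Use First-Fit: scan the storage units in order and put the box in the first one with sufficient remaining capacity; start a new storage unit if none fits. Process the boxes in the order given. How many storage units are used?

8

storage unit 1: place B1 (4 ft³), 46 ft³ left
storage unit 1: place B2 (9 ft³), 37 ft³ left
storage unit 1: place B3 (8 ft³), 29 ft³ left
storage unit 1: place B4 (4 ft³), 25 ft³ left
storage unit 1: place B5 (15 ft³), 10 ft³ left
storage unit 2: place B6 (32 ft³), 18 ft³ left
storage unit 3: place B7 (28 ft³), 22 ft³ left
storage unit 1: place B8 (6 ft³), 4 ft³ left
storage unit 4: place B9 (29 ft³), 21 ft³ left
storage unit 5: place B10 (36 ft³), 14 ft³ left
storage unit 2: place B11 (7 ft³), 11 ft³ left
storage unit 3: place B12 (13 ft³), 9 ft³ left
storage unit 6: place B13 (26 ft³), 24 ft³ left
storage unit 7: place B14 (26 ft³), 24 ft³ left
storage unit 8: place B15 (32 ft³), 18 ft³ left
storage unit 1: place B16 (4 ft³), 0 ft³ left
storage unit 2: place B17 (11 ft³), 0 ft³ left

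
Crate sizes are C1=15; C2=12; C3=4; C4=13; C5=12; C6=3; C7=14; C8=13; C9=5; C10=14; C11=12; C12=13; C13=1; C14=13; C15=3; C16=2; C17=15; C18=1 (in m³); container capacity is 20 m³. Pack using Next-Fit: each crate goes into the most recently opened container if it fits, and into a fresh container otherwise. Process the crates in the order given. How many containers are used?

Put C1 (15 m³) in container 1; 5 m³ remain.
Put C2 (12 m³) in container 2; 8 m³ remain.
Put C3 (4 m³) in container 2; 4 m³ remain.
Put C4 (13 m³) in container 3; 7 m³ remain.
Put C5 (12 m³) in container 4; 8 m³ remain.
Put C6 (3 m³) in container 4; 5 m³ remain.
Put C7 (14 m³) in container 5; 6 m³ remain.
Put C8 (13 m³) in container 6; 7 m³ remain.
Put C9 (5 m³) in container 6; 2 m³ remain.
Put C10 (14 m³) in container 7; 6 m³ remain.
Put C11 (12 m³) in container 8; 8 m³ remain.
Put C12 (13 m³) in container 9; 7 m³ remain.
Put C13 (1 m³) in container 9; 6 m³ remain.
Put C14 (13 m³) in container 10; 7 m³ remain.
Put C15 (3 m³) in container 10; 4 m³ remain.
Put C16 (2 m³) in container 10; 2 m³ remain.
Put C17 (15 m³) in container 11; 5 m³ remain.
Put C18 (1 m³) in container 11; 4 m³ remain.

11 containers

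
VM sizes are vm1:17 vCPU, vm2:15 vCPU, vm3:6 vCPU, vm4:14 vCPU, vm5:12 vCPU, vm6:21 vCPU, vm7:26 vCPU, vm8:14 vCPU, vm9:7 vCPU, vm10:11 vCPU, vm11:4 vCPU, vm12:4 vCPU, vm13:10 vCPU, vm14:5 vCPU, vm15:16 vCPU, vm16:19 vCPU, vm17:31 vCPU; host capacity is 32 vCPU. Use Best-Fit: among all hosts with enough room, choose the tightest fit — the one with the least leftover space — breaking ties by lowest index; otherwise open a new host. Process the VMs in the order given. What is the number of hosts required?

Put vm1 (17 vCPU) in host 1; 15 vCPU remain.
Put vm2 (15 vCPU) in host 1; 0 vCPU remain.
Put vm3 (6 vCPU) in host 2; 26 vCPU remain.
Put vm4 (14 vCPU) in host 2; 12 vCPU remain.
Put vm5 (12 vCPU) in host 2; 0 vCPU remain.
Put vm6 (21 vCPU) in host 3; 11 vCPU remain.
Put vm7 (26 vCPU) in host 4; 6 vCPU remain.
Put vm8 (14 vCPU) in host 5; 18 vCPU remain.
Put vm9 (7 vCPU) in host 3; 4 vCPU remain.
Put vm10 (11 vCPU) in host 5; 7 vCPU remain.
Put vm11 (4 vCPU) in host 3; 0 vCPU remain.
Put vm12 (4 vCPU) in host 4; 2 vCPU remain.
Put vm13 (10 vCPU) in host 6; 22 vCPU remain.
Put vm14 (5 vCPU) in host 5; 2 vCPU remain.
Put vm15 (16 vCPU) in host 6; 6 vCPU remain.
Put vm16 (19 vCPU) in host 7; 13 vCPU remain.
Put vm17 (31 vCPU) in host 8; 1 vCPU remain.

8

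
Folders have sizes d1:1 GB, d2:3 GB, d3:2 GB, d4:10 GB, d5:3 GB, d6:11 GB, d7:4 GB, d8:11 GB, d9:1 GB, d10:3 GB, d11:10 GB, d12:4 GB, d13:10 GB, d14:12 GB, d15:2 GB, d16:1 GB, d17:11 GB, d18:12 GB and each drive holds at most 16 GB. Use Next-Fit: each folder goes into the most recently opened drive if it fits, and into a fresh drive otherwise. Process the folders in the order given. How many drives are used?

8 drives

drive 1: place d1 (1 GB), 15 GB left
drive 1: place d2 (3 GB), 12 GB left
drive 1: place d3 (2 GB), 10 GB left
drive 1: place d4 (10 GB), 0 GB left
drive 2: place d5 (3 GB), 13 GB left
drive 2: place d6 (11 GB), 2 GB left
drive 3: place d7 (4 GB), 12 GB left
drive 3: place d8 (11 GB), 1 GB left
drive 3: place d9 (1 GB), 0 GB left
drive 4: place d10 (3 GB), 13 GB left
drive 4: place d11 (10 GB), 3 GB left
drive 5: place d12 (4 GB), 12 GB left
drive 5: place d13 (10 GB), 2 GB left
drive 6: place d14 (12 GB), 4 GB left
drive 6: place d15 (2 GB), 2 GB left
drive 6: place d16 (1 GB), 1 GB left
drive 7: place d17 (11 GB), 5 GB left
drive 8: place d18 (12 GB), 4 GB left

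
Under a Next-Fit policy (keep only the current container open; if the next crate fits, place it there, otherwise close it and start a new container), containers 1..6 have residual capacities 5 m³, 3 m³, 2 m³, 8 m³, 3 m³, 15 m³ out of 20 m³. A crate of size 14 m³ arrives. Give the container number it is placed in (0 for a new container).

6

Next-Fit only looks at container 6, which has 15 m³ free.
14 m³ fits there.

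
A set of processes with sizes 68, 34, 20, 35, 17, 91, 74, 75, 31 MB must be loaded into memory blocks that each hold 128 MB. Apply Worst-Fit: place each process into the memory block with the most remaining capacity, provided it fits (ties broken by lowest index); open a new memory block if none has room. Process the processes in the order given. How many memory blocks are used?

memory block 1: place 68 MB, 60 MB left
memory block 1: place 34 MB, 26 MB left
memory block 1: place 20 MB, 6 MB left
memory block 2: place 35 MB, 93 MB left
memory block 2: place 17 MB, 76 MB left
memory block 3: place 91 MB, 37 MB left
memory block 2: place 74 MB, 2 MB left
memory block 4: place 75 MB, 53 MB left
memory block 4: place 31 MB, 22 MB left

4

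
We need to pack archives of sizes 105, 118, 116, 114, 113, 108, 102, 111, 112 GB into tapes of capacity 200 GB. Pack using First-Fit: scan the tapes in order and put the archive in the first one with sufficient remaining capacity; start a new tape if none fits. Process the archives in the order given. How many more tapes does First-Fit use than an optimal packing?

0

First-Fit: [105] [118] [116] [114] [113] [108] [102] [111] [112] → 9 tapes.
9 archives exceed 100 GB (half the capacity), and no two of those can share a tape, so at least 9 tapes are needed.
So 9 is already optimal.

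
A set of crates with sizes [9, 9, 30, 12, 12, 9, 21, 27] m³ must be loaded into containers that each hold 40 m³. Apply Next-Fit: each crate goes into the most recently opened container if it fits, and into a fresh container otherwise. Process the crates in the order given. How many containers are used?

9 m³ → container 1 (remaining 31 m³)
9 m³ → container 1 (remaining 22 m³)
30 m³ → container 2 (remaining 10 m³)
12 m³ → container 3 (remaining 28 m³)
12 m³ → container 3 (remaining 16 m³)
9 m³ → container 3 (remaining 7 m³)
21 m³ → container 4 (remaining 19 m³)
27 m³ → container 5 (remaining 13 m³)
Final containers: [9,9] [30] [12,12,9] [21] [27].

5 containers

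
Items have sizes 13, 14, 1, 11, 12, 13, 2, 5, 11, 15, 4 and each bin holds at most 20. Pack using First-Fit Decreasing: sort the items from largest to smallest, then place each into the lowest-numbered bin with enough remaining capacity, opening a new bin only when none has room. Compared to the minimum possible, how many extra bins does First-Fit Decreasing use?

0

First-Fit Decreasing: [15,5] [14,4,2] [13,1] [13] [12] [11] [11] → 7 bins.
7 items exceed 10 (half the capacity), and no two of those can share a bin, so at least 7 bins are needed.
So 7 is already optimal.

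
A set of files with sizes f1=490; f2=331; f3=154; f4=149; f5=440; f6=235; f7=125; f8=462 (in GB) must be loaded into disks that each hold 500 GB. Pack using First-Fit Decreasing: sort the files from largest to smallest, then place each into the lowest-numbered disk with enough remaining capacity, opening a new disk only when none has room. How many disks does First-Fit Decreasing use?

Sorted descending: 490, 462, 440, 331, 235, 154, 149, 125.
Put 490 GB in disk 1; 10 GB remain.
Put 462 GB in disk 2; 38 GB remain.
Put 440 GB in disk 3; 60 GB remain.
Put 331 GB in disk 4; 169 GB remain.
Put 235 GB in disk 5; 265 GB remain.
Put 154 GB in disk 4; 15 GB remain.
Put 149 GB in disk 5; 116 GB remain.
Put 125 GB in disk 6; 375 GB remain.
Final disks: [490] [462] [440] [331,154] [235,149] [125].

6 disks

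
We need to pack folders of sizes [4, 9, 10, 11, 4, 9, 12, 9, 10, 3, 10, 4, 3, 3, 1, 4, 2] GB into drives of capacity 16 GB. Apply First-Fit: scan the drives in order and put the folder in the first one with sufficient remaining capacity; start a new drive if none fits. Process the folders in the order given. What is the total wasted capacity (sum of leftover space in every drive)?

drive 1: place 4 GB, 12 GB left
drive 1: place 9 GB, 3 GB left
drive 2: place 10 GB, 6 GB left
drive 3: place 11 GB, 5 GB left
drive 2: place 4 GB, 2 GB left
drive 4: place 9 GB, 7 GB left
drive 5: place 12 GB, 4 GB left
drive 6: place 9 GB, 7 GB left
drive 7: place 10 GB, 6 GB left
drive 1: place 3 GB, 0 GB left
drive 8: place 10 GB, 6 GB left
drive 3: place 4 GB, 1 GB left
drive 4: place 3 GB, 4 GB left
drive 4: place 3 GB, 1 GB left
drive 2: place 1 GB, 1 GB left
drive 5: place 4 GB, 0 GB left
drive 6: place 2 GB, 5 GB left
8 drives × 16 GB = 128 GB; used 108 GB; unused 20 GB.

20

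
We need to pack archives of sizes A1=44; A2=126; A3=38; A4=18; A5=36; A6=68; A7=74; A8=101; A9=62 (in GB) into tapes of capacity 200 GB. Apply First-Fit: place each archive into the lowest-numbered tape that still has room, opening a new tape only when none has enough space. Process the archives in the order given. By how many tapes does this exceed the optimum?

First-Fit: [44,126,18] [38,36,68] [74,101] [62] → 4 tapes.
Total size 567 GB; any packing needs at least ⌈567/200⌉ = 3 tapes.
An optimal packing achieves that bound: [126,74] [101,68,18] [62,44,38,36] → 3 tapes.
Excess: 4 − 3 = 1.

1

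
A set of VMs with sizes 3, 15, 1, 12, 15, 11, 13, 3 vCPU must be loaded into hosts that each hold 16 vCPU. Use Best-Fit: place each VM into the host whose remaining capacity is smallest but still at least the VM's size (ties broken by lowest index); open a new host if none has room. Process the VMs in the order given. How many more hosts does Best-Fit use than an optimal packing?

Best-Fit: [3,12] [15,1] [15] [11] [13,3] → 5 hosts.
Total size 73 vCPU; any packing needs at least ⌈73/16⌉ = 5 hosts.
So 5 is already optimal.

0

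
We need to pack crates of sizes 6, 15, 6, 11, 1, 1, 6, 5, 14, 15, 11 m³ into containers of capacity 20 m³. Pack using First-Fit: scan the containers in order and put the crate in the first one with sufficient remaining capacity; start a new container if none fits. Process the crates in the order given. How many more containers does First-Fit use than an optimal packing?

First-Fit: [6,6,1,1,6] [15,5] [11] [14] [15] [11] → 6 containers.
Total size 91 m³; any packing needs at least ⌈91/20⌉ = 5 containers.
An optimal packing achieves that bound: [15,5] [15,1,1] [14,6] [11,6] [11,6] → 5 containers.
Excess: 6 − 5 = 1.

1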